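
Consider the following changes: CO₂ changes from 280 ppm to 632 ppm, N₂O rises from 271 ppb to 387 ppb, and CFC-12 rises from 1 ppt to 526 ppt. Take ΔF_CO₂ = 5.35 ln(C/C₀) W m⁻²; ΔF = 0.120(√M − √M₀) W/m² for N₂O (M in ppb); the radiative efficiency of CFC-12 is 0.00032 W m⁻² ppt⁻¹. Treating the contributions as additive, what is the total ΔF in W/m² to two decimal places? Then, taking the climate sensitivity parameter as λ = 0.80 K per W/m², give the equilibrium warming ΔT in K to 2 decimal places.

CO₂: 5.35 × ln(632/280) = 5.35 × ln(2.25714) = 5.35 × 0.81410 = 4.3554 W/m².
N₂O: 0.120 × (√387 − √271) = 0.120 × (19.6723 − 16.4621) = 0.120 × 3.2102 = 0.3852 W/m².
CFC-12: ΔF = 0.00032 × (526 − 1) = 0.00032 × 525 = 0.1680 W/m².
Total ΔF = 4.3554 + 0.3852 + 0.1680 = 4.9086 W/m².
ΔT = λ ΔF = 0.80 × 4.91 = 3.9280 K.

ΔF = 4.91 W/m²; ΔT = 3.93 K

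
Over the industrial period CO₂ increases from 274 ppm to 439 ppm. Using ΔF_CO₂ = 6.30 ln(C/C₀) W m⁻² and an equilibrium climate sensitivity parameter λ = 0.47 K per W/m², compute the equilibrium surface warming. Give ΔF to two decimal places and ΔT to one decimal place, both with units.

CO₂: 6.30 × ln(439/274) = 6.30 × ln(1.60219) = 6.30 × 0.47137 = 2.9696 W/m².
ΔT = λ ΔF = 0.47 × 2.97 = 1.3959 K.

ΔF = 2.97 W/m²; ΔT = 1.4 K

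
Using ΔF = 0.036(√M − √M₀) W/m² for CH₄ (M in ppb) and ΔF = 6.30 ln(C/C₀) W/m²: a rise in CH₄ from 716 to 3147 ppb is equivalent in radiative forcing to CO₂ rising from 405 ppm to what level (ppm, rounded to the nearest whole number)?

C ≈ 479 ppm

CH₄ forcing: 0.036 × (√3147 − √716) = 0.036 × (56.0981 − 26.7582) = 0.036 × 29.3399 = 1.05624 W/m².
Set 6.30 ln(C/405) = 1.05624: ln(C/405) = 1.05624/6.30 = 0.16766, so C = 405 × e^0.16766 = 405 × 1.18253 = 478.92 ppm.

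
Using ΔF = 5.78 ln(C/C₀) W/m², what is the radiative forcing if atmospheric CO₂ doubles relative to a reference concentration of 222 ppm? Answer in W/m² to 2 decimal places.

Because the forcing depends only on the ratio C/C₀, the initial concentration does not enter.
ΔF = 5.78 × ln(2) = 5.78 × 0.69315 = 4.0064 W/m².

ΔF = 4.01 W/m²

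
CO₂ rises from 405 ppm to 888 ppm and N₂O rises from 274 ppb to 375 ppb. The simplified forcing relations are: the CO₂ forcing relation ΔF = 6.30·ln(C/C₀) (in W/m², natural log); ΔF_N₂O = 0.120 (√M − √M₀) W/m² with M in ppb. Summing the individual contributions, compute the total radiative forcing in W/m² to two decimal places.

CO₂: 6.30 × ln(888/405) = 6.30 × ln(2.19259) = 6.30 × 0.78508 = 4.9460 W/m².
N₂O: 0.120 × (√375 − √274) = 0.120 × (19.3649 − 16.5529) = 0.120 × 2.8120 = 0.3374 W/m².
Total ΔF = 4.9460 + 0.3374 = 5.2834 W/m².

ΔF = 5.28 W/m²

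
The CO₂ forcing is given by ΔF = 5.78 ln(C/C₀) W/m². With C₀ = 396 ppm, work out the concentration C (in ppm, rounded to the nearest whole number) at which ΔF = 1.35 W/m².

Set 5.78 ln(C/396) = 1.35, so ln(C/396) = 1.35/5.78 = 0.23356.
Then C/396 = e^0.23356 = 1.26309, giving C = 396 × 1.26309 = 500.18 ppm.

C ≈ 500 ppm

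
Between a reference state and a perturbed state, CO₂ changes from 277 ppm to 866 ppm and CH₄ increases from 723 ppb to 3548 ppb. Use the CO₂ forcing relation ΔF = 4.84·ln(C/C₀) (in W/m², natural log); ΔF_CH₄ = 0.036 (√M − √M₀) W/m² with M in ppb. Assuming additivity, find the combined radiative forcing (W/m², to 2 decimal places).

ΔF = 6.69 W/m²

CO₂: 4.84 × ln(866/277) = 4.84 × ln(3.12635) = 4.84 × 1.13987 = 5.5170 W/m².
CH₄: 0.036 × (√3548 − √723) = 0.036 × (59.5651 − 26.8887) = 0.036 × 32.6764 = 1.1764 W/m².
Total ΔF = 5.5170 + 1.1764 = 6.6934 W/m².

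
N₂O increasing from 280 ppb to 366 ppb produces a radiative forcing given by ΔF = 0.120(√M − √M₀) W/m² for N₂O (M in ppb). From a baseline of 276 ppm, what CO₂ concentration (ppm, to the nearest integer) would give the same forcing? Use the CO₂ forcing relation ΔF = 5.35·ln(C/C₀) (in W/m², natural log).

N₂O forcing: 0.120 × (√366 − √280) = 0.120 × (19.1311 − 16.7332) = 0.120 × 2.3979 = 0.28775 W/m².
Set 5.35 ln(C/276) = 0.28775: ln(C/276) = 0.28775/5.35 = 0.05379, so C = 276 × e^0.05379 = 276 × 1.05526 = 291.25 ppm.

C ≈ 291 ppm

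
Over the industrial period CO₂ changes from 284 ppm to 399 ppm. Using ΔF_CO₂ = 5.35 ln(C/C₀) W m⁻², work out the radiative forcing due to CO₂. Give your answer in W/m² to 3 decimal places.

CO₂ absorption bands are partially saturated, so forcing scales with the logarithm of the concentration ratio.
CO₂: 5.35 × ln(399/284) = 5.35 × ln(1.40493) = 5.35 × 0.33999 = 1.8189 W/m².

ΔF = 1.819 W/m²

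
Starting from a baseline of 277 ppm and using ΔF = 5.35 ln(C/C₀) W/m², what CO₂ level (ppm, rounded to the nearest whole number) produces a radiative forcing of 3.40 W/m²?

C ≈ 523 ppm

Set 5.35 ln(C/277) = 3.40, so ln(C/277) = 3.40/5.35 = 0.63551.
Then C/277 = e^0.63551 = 1.88798, giving C = 277 × 1.88798 = 522.97 ppm.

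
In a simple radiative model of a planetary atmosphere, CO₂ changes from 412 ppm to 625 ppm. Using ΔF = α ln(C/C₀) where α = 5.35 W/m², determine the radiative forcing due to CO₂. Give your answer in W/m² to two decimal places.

CO₂: 5.35 × ln(625/412) = 5.35 × ln(1.51699) = 5.35 × 0.41673 = 2.2295 W/m².

ΔF = 2.23 W/m²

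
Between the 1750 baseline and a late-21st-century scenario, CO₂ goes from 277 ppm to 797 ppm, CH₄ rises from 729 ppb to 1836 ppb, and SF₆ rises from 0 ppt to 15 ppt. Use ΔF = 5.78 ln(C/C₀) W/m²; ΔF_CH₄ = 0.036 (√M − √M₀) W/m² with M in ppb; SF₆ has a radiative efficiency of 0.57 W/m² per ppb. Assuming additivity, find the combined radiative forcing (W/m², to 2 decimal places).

ΔF = 6.69 W/m²

CO₂: 5.78 × ln(797/277) = 5.78 × ln(2.87726) = 5.78 × 1.05684 = 6.1085 W/m².
CH₄: 0.036 × (√1836 − √729) = 0.036 × (42.8486 − 27.0000) = 0.036 × 15.8486 = 0.5705 W/m².
SF₆: Δ = 15 − 0 = 15 ppt = 0.015 ppb; ΔF = 0.57 × 0.015 = 0.0086 W/m².
Total ΔF = 6.1085 + 0.5705 + 0.0086 = 6.6876 W/m².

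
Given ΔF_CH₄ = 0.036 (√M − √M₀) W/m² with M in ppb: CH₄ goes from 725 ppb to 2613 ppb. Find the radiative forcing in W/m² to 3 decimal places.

CH₄: 0.036 × (√2613 − √725) = 0.036 × (51.1175 − 26.9258) = 0.036 × 24.1917 = 0.8709 W/m².

ΔF = 0.871 W/m²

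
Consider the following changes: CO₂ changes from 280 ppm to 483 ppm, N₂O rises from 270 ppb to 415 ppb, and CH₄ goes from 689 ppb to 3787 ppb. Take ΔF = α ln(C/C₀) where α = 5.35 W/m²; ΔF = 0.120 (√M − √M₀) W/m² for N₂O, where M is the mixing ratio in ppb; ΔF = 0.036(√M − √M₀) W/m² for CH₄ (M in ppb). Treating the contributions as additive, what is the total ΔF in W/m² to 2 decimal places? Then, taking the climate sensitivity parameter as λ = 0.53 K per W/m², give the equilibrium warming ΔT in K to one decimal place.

ΔF = 4.66 W/m²; ΔT = 2.5 K

CO₂: 5.35 × ln(483/280) = 5.35 × ln(1.72500) = 5.35 × 0.54523 = 2.9170 W/m².
N₂O: 0.120 × (√415 − √270) = 0.120 × (20.3715 − 16.4317) = 0.120 × 3.9398 = 0.4728 W/m².
CH₄: 0.036 × (√3787 − √689) = 0.036 × (61.5386 − 26.2488) = 0.036 × 35.2898 = 1.2704 W/m².
Total ΔF = 2.9170 + 0.4728 + 1.2704 = 4.6602 W/m².
ΔT = λ ΔF = 0.53 × 4.66 = 2.4698 K.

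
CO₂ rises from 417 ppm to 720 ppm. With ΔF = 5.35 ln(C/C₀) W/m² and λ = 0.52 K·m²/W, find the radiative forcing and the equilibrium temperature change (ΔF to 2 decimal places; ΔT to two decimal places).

CO₂: 5.35 × ln(720/417) = 5.35 × ln(1.72662) = 5.35 × 0.54617 = 2.9220 W/m².
ΔT = λ ΔF = 0.52 × 2.92 = 1.5184 K.

ΔF = 2.92 W/m²; ΔT = 1.52 K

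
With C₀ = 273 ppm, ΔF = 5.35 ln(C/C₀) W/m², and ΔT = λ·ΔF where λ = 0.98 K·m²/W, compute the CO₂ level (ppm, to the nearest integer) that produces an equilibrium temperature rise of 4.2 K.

C ≈ 608 ppm

Required forcing: ΔF = ΔT/λ = 4.2/0.98 = 4.2857 W/m².
Then ln(C/273) = ΔF/5.35 = 4.2857/5.35 = 0.80107.
So C = 273 × e^0.80107 = 273 × 2.22792 = 608.22 ppm.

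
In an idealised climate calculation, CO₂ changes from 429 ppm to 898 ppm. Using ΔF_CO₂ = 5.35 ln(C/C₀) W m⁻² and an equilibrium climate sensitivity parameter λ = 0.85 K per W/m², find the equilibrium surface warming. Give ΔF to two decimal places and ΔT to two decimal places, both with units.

ΔF = 3.95 W/m²; ΔT = 3.36 K

CO₂: 5.35 × ln(898/429) = 5.35 × ln(2.09324) = 5.35 × 0.73871 = 3.9521 W/m².
ΔT = λ ΔF = 0.85 × 3.95 = 3.3575 K.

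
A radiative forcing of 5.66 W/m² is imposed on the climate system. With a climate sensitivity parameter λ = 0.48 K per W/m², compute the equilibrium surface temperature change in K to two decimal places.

ΔT = 2.72 K

ΔT = λ ΔF = 0.48 × 5.66 = 2.7168 K.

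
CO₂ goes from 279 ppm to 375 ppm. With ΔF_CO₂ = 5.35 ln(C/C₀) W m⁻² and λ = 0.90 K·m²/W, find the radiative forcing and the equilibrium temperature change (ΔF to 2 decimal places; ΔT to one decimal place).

CO₂: 5.35 × ln(375/279) = 5.35 × ln(1.34409) = 5.35 × 0.29572 = 1.5821 W/m².
ΔT = λ ΔF = 0.90 × 1.58 = 1.4220 K.

ΔF = 1.58 W/m²; ΔT = 1.4 K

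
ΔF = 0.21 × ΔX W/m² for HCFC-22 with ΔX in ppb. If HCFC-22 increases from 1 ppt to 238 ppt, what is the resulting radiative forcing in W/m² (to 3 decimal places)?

ΔF = 0.050 W/m²

HCFC-22: Δ = 238 − 1 = 237 ppt = 0.237 ppb; ΔF = 0.21 × 0.237 = 0.0498 W/m².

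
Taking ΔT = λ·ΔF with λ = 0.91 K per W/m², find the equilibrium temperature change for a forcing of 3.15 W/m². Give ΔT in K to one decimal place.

ΔT = 2.9 K

ΔT = λ ΔF = 0.91 × 3.15 = 2.8665 K.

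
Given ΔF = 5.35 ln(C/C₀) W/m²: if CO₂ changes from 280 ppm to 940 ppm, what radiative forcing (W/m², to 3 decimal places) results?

ΔF = 6.479 W/m²

CO₂ absorption bands are partially saturated, so forcing scales with the logarithm of the concentration ratio.
CO₂: 5.35 × ln(940/280) = 5.35 × ln(3.35714) = 5.35 × 1.21109 = 6.4793 W/m².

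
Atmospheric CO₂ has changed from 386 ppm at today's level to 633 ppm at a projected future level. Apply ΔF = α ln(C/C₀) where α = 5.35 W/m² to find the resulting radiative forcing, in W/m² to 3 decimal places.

CO₂: 5.35 × ln(633/386) = 5.35 × ln(1.63990) = 5.35 × 0.49464 = 2.6463 W/m².

ΔF = 2.646 W/m²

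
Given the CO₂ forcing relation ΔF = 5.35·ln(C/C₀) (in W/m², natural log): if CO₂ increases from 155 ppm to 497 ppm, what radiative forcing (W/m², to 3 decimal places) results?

CO₂: 5.35 × ln(497/155) = 5.35 × ln(3.20645) = 5.35 × 1.16516 = 6.2336 W/m².

ΔF = 6.234 W/m²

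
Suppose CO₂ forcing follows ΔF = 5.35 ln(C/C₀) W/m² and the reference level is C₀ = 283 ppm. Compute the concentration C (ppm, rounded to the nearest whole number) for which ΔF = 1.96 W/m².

C ≈ 408 ppm

Set 5.35 ln(C/283) = 1.96, so ln(C/283) = 1.96/5.35 = 0.36636.
Then C/283 = e^0.36636 = 1.44247, giving C = 283 × 1.44247 = 408.22 ppm.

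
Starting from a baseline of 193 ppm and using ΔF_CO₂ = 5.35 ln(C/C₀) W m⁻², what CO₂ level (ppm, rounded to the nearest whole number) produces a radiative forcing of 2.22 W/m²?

Set 5.35 ln(C/193) = 2.22, so ln(C/193) = 2.22/5.35 = 0.41495.
Then C/193 = e^0.41495 = 1.51430, giving C = 193 × 1.51430 = 292.26 ppm.

C ≈ 292 ppm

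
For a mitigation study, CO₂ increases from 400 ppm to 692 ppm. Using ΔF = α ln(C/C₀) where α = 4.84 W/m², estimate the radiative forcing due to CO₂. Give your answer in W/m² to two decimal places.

CO₂: 4.84 × ln(692/400) = 4.84 × ln(1.73000) = 4.84 × 0.54812 = 2.6529 W/m².

ΔF = 2.65 W/m²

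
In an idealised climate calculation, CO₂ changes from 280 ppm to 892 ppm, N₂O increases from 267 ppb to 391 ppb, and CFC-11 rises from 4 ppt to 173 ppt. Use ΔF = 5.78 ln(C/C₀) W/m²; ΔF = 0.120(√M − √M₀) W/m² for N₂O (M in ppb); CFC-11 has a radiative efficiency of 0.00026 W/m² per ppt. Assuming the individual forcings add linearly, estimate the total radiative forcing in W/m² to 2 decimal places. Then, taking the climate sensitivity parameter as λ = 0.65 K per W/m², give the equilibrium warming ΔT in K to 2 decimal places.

ΔF = 7.15 W/m²; ΔT = 4.65 K

CO₂: 5.78 × ln(892/280) = 5.78 × ln(3.18571) = 5.78 × 1.15868 = 6.6972 W/m².
N₂O: 0.120 × (√391 − √267) = 0.120 × (19.7737 − 16.3401) = 0.120 × 3.4336 = 0.4120 W/m².
CFC-11: ΔF = 0.00026 × (173 − 4) = 0.00026 × 169 = 0.0439 W/m².
Total ΔF = 6.6972 + 0.4120 + 0.0439 = 7.1531 W/m².
ΔT = λ ΔF = 0.65 × 7.15 = 4.6475 K.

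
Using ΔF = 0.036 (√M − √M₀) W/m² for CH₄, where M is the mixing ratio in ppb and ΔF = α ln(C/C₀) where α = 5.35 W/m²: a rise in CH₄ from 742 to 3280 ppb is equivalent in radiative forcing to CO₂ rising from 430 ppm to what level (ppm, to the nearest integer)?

C ≈ 526 ppm

CH₄ forcing: 0.036 × (√3280 − √742) = 0.036 × (57.2713 − 27.2397) = 0.036 × 30.0316 = 1.08114 W/m².
Set 5.35 ln(C/430) = 1.08114: ln(C/430) = 1.08114/5.35 = 0.20208, so C = 430 × e^0.20208 = 430 × 1.22395 = 526.30 ppm.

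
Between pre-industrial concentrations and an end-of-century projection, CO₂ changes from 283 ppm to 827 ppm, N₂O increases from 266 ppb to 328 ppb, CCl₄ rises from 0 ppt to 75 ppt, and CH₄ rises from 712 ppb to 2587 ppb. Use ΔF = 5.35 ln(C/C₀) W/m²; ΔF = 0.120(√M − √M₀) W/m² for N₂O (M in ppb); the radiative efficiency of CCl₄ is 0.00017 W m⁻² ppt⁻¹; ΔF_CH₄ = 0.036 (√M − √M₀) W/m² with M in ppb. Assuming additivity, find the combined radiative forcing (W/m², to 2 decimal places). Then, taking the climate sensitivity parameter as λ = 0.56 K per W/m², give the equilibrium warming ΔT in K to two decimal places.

CO₂: 5.35 × ln(827/283) = 5.35 × ln(2.92226) = 5.35 × 1.07236 = 5.7371 W/m².
N₂O: 0.120 × (√328 − √266) = 0.120 × (18.1108 − 16.3095) = 0.120 × 1.8013 = 0.2162 W/m².
CCl₄: ΔF = 0.00017 × (75 − 0) = 0.00017 × 75 = 0.0128 W/m².
CH₄: 0.036 × (√2587 − √712) = 0.036 × (50.8626 − 26.6833) = 0.036 × 24.1793 = 0.8705 W/m².
Total ΔF = 5.7371 + 0.2162 + 0.0128 + 0.8705 = 6.8366 W/m².
ΔT = λ ΔF = 0.56 × 6.84 = 3.8304 K.

ΔF = 6.84 W/m²; ΔT = 3.83 K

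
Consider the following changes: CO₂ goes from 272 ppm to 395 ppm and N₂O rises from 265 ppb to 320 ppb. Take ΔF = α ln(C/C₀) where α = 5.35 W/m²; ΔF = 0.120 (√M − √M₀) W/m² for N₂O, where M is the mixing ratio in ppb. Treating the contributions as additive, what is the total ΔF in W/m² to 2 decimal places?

CO₂: 5.35 × ln(395/272) = 5.35 × ln(1.45221) = 5.35 × 0.37309 = 1.9960 W/m².
N₂O: 0.120 × (√320 − √265) = 0.120 × (17.8885 − 16.2788) = 0.120 × 1.6097 = 0.1932 W/m².
Total ΔF = 1.9960 + 0.1932 = 2.1892 W/m².

ΔF = 2.19 W/m²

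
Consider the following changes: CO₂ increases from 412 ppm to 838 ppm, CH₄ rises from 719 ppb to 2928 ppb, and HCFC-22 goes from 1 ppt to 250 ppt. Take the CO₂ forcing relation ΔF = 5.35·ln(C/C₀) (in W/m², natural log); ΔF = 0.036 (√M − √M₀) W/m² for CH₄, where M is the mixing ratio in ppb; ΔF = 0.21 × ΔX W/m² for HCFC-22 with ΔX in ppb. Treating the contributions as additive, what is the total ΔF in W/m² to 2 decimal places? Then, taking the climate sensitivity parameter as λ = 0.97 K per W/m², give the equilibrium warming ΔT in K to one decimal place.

ΔF = 4.83 W/m²; ΔT = 4.7 K

CO₂: 5.35 × ln(838/412) = 5.35 × ln(2.03398) = 5.35 × 0.70999 = 3.7984 W/m².
CH₄: 0.036 × (√2928 − √719) = 0.036 × (54.1110 − 26.8142) = 0.036 × 27.2968 = 0.9827 W/m².
HCFC-22: Δ = 250 − 1 = 249 ppt = 0.249 ppb; ΔF = 0.21 × 0.249 = 0.0523 W/m².
Total ΔF = 3.7984 + 0.9827 + 0.0523 = 4.8334 W/m².
ΔT = λ ΔF = 0.97 × 4.83 = 4.6851 K.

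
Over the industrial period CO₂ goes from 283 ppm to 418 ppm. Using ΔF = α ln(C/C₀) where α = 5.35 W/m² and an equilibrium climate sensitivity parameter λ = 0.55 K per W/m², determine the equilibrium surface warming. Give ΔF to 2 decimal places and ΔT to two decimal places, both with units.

ΔF = 2.09 W/m²; ΔT = 1.15 K

CO₂: 5.35 × ln(418/283) = 5.35 × ln(1.47703) = 5.35 × 0.39003 = 2.0867 W/m².
ΔT = λ ΔF = 0.55 × 2.09 = 1.1495 K.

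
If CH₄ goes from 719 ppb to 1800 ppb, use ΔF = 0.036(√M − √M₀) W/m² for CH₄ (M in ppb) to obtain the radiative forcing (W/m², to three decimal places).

CH₄: 0.036 × (√1800 − √719) = 0.036 × (42.4264 − 26.8142) = 0.036 × 15.6122 = 0.5620 W/m².

ΔF = 0.562 W/m²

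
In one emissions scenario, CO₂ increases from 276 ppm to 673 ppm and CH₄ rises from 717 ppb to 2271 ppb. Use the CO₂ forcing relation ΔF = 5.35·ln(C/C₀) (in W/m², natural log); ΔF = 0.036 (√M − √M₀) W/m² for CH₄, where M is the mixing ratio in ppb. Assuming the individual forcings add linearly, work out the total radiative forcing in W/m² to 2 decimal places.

CO₂: 5.35 × ln(673/276) = 5.35 × ln(2.43841) = 5.35 × 0.89135 = 4.7687 W/m².
CH₄: 0.036 × (√2271 − √717) = 0.036 × (47.6550 − 26.7769) = 0.036 × 20.8781 = 0.7516 W/m².
Total ΔF = 4.7687 + 0.7516 = 5.5203 W/m².

ΔF = 5.52 W/m²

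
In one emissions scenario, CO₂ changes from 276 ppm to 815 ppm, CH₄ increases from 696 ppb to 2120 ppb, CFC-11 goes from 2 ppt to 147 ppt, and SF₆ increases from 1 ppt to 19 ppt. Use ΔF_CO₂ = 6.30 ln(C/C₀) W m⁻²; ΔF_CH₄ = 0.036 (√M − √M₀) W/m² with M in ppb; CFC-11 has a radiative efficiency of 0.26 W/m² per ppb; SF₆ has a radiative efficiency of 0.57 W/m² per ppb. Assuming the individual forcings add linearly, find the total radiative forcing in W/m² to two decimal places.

CO₂: 6.30 × ln(815/276) = 6.30 × ln(2.95290) = 6.30 × 1.08279 = 6.8216 W/m².
CH₄: 0.036 × (√2120 − √696) = 0.036 × (46.0435 − 26.3818) = 0.036 × 19.6617 = 0.7078 W/m².
CFC-11: Δ = 147 − 2 = 145 ppt = 0.145 ppb; ΔF = 0.26 × 0.145 = 0.0377 W/m².
SF₆: Δ = 19 − 1 = 18 ppt = 0.018 ppb; ΔF = 0.57 × 0.018 = 0.0103 W/m².
Total ΔF = 6.8216 + 0.7078 + 0.0377 + 0.0103 = 7.5774 W/m².

ΔF = 7.58 W/m²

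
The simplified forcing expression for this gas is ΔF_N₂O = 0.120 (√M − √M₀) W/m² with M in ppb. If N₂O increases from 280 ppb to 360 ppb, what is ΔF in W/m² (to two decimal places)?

ΔF = 0.27 W/m²

N₂O: 0.120 × (√360 − √280) = 0.120 × (18.9737 − 16.7332) = 0.120 × 2.2405 = 0.2689 W/m².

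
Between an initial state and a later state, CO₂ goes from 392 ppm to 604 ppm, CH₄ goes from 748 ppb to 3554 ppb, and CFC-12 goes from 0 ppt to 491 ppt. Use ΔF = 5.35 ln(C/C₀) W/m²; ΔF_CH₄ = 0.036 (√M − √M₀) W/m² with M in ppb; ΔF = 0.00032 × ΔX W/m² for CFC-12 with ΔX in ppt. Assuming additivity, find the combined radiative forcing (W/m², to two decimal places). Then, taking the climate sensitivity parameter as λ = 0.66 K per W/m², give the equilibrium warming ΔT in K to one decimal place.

ΔF = 3.63 W/m²; ΔT = 2.4 K

CO₂: 5.35 × ln(604/392) = 5.35 × ln(1.54082) = 5.35 × 0.43231 = 2.3129 W/m².
CH₄: 0.036 × (√3554 − √748) = 0.036 × (59.6154 − 27.3496) = 0.036 × 32.2658 = 1.1616 W/m².
CFC-12: ΔF = 0.00032 × (491 − 0) = 0.00032 × 491 = 0.1571 W/m².
Total ΔF = 2.3129 + 1.1616 + 0.1571 = 3.6316 W/m².
ΔT = λ ΔF = 0.66 × 3.63 = 2.3958 K.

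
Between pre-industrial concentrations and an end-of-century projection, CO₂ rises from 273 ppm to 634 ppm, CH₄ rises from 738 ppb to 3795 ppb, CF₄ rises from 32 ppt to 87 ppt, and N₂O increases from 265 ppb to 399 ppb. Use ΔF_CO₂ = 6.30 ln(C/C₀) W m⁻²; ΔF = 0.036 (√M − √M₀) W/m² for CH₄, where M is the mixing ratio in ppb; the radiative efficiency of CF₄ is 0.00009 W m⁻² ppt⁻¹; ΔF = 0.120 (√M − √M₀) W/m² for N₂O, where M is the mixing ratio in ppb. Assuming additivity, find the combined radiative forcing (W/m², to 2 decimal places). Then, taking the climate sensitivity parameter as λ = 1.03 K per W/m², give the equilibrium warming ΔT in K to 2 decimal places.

CO₂: 6.30 × ln(634/273) = 6.30 × ln(2.32234) = 6.30 × 0.84258 = 5.3083 W/m².
CH₄: 0.036 × (√3795 − √738) = 0.036 × (61.6036 − 27.1662) = 0.036 × 34.4374 = 1.2397 W/m².
CF₄: ΔF = 0.00009 × (87 − 32) = 0.00009 × 55 = 0.0050 W/m².
N₂O: 0.120 × (√399 − √265) = 0.120 × (19.9750 − 16.2788) = 0.120 × 3.6962 = 0.4435 W/m².
Total ΔF = 5.3083 + 1.2397 + 0.0050 + 0.4435 = 6.9965 W/m².
ΔT = λ ΔF = 1.03 × 7.00 = 7.2100 K.

ΔF = 7.00 W/m²; ΔT = 7.21 K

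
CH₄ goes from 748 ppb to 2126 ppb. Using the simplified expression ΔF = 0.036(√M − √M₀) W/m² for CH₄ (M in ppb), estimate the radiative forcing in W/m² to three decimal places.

CH₄: 0.036 × (√2126 − √748) = 0.036 × (46.1086 − 27.3496) = 0.036 × 18.7590 = 0.6753 W/m².

ΔF = 0.675 W/m²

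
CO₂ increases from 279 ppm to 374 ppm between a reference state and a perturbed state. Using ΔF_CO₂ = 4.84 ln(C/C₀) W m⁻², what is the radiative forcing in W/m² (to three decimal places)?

CO₂ absorption bands are partially saturated, so forcing scales with the logarithm of the concentration ratio.
CO₂: 4.84 × ln(374/279) = 4.84 × ln(1.34050) = 4.84 × 0.29304 = 1.4183 W/m².

ΔF = 1.418 W/m²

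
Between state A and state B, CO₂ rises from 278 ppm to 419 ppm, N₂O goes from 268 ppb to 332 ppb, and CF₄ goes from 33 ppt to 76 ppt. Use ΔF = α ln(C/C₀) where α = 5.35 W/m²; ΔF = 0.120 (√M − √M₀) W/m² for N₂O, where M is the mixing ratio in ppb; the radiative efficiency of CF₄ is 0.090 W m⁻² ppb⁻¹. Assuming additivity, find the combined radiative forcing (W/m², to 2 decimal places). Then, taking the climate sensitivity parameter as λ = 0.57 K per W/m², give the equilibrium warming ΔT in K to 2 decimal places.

ΔF = 2.42 W/m²; ΔT = 1.38 K

CO₂: 5.35 × ln(419/278) = 5.35 × ln(1.50719) = 5.35 × 0.41025 = 2.1948 W/m².
N₂O: 0.120 × (√332 − √268) = 0.120 × (18.2209 − 16.3707) = 0.120 × 1.8502 = 0.2220 W/m².
CF₄: Δ = 76 − 33 = 43 ppt = 0.043 ppb; ΔF = 0.090 × 0.043 = 0.0039 W/m².
Total ΔF = 2.1948 + 0.2220 + 0.0039 = 2.4207 W/m².
ΔT = λ ΔF = 0.57 × 2.42 = 1.3794 K.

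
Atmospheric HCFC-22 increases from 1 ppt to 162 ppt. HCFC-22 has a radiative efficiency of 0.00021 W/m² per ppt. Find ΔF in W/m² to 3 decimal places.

HCFC-22: ΔF = 0.00021 × (162 − 1) = 0.00021 × 161 = 0.0338 W/m².

ΔF = 0.034 W/m²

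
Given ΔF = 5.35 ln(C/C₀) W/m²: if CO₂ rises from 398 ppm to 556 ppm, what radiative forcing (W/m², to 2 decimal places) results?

CO₂: 5.35 × ln(556/398) = 5.35 × ln(1.39698) = 5.35 × 0.33431 = 1.7886 W/m².

ΔF = 1.79 W/m²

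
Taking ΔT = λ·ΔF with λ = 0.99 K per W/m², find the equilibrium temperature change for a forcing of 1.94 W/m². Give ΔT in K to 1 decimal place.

ΔT = λ ΔF = 0.99 × 1.94 = 1.9206 K.

ΔT = 1.9 K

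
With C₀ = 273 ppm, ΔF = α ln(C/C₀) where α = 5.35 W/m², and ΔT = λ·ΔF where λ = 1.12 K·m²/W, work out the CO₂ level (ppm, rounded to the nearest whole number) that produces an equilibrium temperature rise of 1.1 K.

C ≈ 328 ppm

Required forcing: ΔF = ΔT/λ = 1.1/1.12 = 0.9821 W/m².
Then ln(C/273) = ΔF/5.35 = 0.9821/5.35 = 0.18357.
So C = 273 × e^0.18357 = 273 × 1.20150 = 328.01 ppm.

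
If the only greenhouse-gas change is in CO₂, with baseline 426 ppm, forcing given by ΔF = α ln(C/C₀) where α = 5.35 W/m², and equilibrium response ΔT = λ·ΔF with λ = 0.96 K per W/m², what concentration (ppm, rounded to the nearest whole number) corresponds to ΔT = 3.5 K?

Required forcing: ΔF = ΔT/λ = 3.5/0.96 = 3.6458 W/m².
Then ln(C/426) = ΔF/5.35 = 3.6458/5.35 = 0.68146.
So C = 426 × e^0.68146 = 426 × 1.97676 = 842.10 ppm.

C ≈ 842 ppm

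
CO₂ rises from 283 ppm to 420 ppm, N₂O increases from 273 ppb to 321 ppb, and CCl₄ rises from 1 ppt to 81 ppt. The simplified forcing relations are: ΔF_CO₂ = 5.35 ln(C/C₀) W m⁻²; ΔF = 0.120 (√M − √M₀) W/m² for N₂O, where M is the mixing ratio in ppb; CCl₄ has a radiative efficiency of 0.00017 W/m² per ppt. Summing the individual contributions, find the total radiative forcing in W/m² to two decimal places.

ΔF = 2.29 W/m²

CO₂: 5.35 × ln(420/283) = 5.35 × ln(1.48410) = 5.35 × 0.39481 = 2.1122 W/m².
N₂O: 0.120 × (√321 − √273) = 0.120 × (17.9165 − 16.5227) = 0.120 × 1.3938 = 0.1673 W/m².
CCl₄: ΔF = 0.00017 × (81 − 1) = 0.00017 × 80 = 0.0136 W/m².
Total ΔF = 2.1122 + 0.1673 + 0.0136 = 2.2931 W/m².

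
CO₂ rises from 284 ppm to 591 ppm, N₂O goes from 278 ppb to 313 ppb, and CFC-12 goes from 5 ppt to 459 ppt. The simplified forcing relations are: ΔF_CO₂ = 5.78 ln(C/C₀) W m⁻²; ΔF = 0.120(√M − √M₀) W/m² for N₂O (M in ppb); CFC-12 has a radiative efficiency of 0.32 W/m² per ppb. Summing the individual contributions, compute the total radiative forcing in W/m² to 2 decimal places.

CO₂: 5.78 × ln(591/284) = 5.78 × ln(2.08099) = 5.78 × 0.73284 = 4.2358 W/m².
N₂O: 0.120 × (√313 − √278) = 0.120 × (17.6918 − 16.6733) = 0.120 × 1.0185 = 0.1222 W/m².
CFC-12: Δ = 459 − 5 = 454 ppt = 0.454 ppb; ΔF = 0.32 × 0.454 = 0.1453 W/m².
Total ΔF = 4.2358 + 0.1222 + 0.1453 = 4.5033 W/m².

ΔF = 4.50 W/m²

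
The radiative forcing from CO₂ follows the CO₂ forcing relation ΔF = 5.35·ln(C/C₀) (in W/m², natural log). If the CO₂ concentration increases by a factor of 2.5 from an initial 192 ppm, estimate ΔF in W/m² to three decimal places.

ΔF = 4.902 W/m²

Because the forcing depends only on the ratio C/C₀, the initial concentration does not enter.
ΔF = 5.35 × ln(2.5) = 5.35 × 0.91629 = 4.9022 W/m².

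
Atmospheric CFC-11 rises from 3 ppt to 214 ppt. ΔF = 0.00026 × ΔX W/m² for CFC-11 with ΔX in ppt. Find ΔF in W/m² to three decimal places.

ΔF = 0.055 W/m²

CFC-11: ΔF = 0.00026 × (214 − 3) = 0.00026 × 211 = 0.0549 W/m².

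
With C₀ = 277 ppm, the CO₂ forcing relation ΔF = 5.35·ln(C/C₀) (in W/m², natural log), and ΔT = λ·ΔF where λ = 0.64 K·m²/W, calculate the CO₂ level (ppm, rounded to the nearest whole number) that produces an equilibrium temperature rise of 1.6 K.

C ≈ 442 ppm

Required forcing: ΔF = ΔT/λ = 1.6/0.64 = 2.5000 W/m².
Then ln(C/277) = ΔF/5.35 = 2.5000/5.35 = 0.46729.
So C = 277 × e^0.46729 = 277 × 1.59566 = 442.00 ppm.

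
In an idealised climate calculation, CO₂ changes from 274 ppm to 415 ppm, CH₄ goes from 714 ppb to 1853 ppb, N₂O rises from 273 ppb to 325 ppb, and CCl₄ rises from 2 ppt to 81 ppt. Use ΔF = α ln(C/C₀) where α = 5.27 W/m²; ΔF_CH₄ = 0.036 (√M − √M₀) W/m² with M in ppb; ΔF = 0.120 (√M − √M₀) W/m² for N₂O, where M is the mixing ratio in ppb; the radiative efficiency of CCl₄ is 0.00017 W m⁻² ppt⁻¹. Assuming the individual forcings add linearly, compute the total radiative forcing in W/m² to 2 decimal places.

ΔF = 2.97 W/m²

CO₂: 5.27 × ln(415/274) = 5.27 × ln(1.51460) = 5.27 × 0.41515 = 2.1878 W/m².
CH₄: 0.036 × (√1853 − √714) = 0.036 × (43.0465 − 26.7208) = 0.036 × 16.3257 = 0.5877 W/m².
N₂O: 0.120 × (√325 − √273) = 0.120 × (18.0278 − 16.5227) = 0.120 × 1.5051 = 0.1806 W/m².
CCl₄: ΔF = 0.00017 × (81 − 2) = 0.00017 × 79 = 0.0134 W/m².
Total ΔF = 2.1878 + 0.5877 + 0.1806 + 0.0134 = 2.9695 W/m².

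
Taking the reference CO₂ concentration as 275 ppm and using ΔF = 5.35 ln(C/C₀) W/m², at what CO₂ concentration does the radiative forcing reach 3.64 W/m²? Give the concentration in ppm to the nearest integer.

Set 5.35 ln(C/275) = 3.64, so ln(C/275) = 3.64/5.35 = 0.68037.
Then C/275 = e^0.68037 = 1.97461, giving C = 275 × 1.97461 = 543.02 ppm.

C ≈ 543 ppm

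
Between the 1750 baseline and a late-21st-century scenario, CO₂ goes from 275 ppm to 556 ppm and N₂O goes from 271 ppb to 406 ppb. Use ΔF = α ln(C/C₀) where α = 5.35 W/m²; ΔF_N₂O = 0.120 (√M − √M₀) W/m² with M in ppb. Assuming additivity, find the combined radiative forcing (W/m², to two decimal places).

ΔF = 4.21 W/m²

CO₂: 5.35 × ln(556/275) = 5.35 × ln(2.02182) = 5.35 × 0.70400 = 3.7664 W/m².
N₂O: 0.120 × (√406 − √271) = 0.120 × (20.1494 − 16.4621) = 0.120 × 3.6873 = 0.4425 W/m².
Total ΔF = 3.7664 + 0.4425 = 4.2089 W/m².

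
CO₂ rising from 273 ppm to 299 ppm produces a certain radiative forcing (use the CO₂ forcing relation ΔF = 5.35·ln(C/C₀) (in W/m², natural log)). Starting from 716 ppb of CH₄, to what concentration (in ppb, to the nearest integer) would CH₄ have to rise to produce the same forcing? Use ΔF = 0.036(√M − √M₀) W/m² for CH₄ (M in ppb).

M ≈ 1622 ppb

CO₂ forcing: 5.35 × ln(299/273) = 5.35 × 0.090972 = 0.48670 W/m².
Set 0.036(√M − √716) = 0.48670: √M = 0.48670/0.036 + √716 = 13.5194 + 26.7582 = 40.2776.
M = (40.2776)² = 1622.29 ppb.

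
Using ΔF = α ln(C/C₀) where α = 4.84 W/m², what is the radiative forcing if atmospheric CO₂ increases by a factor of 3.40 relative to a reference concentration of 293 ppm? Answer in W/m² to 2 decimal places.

ΔF = 4.84 × ln(3.40) = 4.84 × 1.22378 = 5.9231 W/m².

ΔF = 5.92 W/m²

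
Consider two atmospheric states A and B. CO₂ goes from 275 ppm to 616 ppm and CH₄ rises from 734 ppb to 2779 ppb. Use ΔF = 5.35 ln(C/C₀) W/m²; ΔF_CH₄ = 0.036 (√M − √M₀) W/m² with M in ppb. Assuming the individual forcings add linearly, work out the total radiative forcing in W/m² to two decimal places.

CO₂: 5.35 × ln(616/275) = 5.35 × ln(2.24000) = 5.35 × 0.80648 = 4.3147 W/m².
CH₄: 0.036 × (√2779 − √734) = 0.036 × (52.7162 − 27.0924) = 0.036 × 25.6238 = 0.9225 W/m².
Total ΔF = 4.3147 + 0.9225 = 5.2372 W/m².

ΔF = 5.24 W/m²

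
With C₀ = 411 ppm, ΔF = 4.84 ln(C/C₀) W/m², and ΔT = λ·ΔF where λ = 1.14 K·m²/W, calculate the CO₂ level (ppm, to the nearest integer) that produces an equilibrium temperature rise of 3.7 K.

C ≈ 804 ppm

Required forcing: ΔF = ΔT/λ = 3.7/1.14 = 3.2456 W/m².
Then ln(C/411) = ΔF/4.84 = 3.2456/4.84 = 0.67058.
So C = 411 × e^0.67058 = 411 × 1.95537 = 803.66 ppm.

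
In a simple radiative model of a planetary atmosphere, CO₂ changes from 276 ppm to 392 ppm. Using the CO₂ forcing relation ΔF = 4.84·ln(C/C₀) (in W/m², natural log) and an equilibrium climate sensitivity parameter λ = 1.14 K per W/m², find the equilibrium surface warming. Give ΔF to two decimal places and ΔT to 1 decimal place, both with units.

CO₂: 4.84 × ln(392/276) = 4.84 × ln(1.42029) = 4.84 × 0.35086 = 1.6982 W/m².
ΔT = λ ΔF = 1.14 × 1.70 = 1.9380 K.

ΔF = 1.70 W/m²; ΔT = 1.9 K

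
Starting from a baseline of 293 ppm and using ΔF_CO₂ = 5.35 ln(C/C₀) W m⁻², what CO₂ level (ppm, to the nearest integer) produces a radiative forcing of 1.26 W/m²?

Set 5.35 ln(C/293) = 1.26, so ln(C/293) = 1.26/5.35 = 0.23551.
Then C/293 = e^0.23551 = 1.26555, giving C = 293 × 1.26555 = 370.81 ppm.

C ≈ 371 ppm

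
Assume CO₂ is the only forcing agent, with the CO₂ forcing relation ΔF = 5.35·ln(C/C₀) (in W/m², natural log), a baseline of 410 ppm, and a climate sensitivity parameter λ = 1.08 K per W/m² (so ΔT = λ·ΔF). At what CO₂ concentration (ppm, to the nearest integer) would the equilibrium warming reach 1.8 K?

Required forcing: ΔF = ΔT/λ = 1.8/1.08 = 1.6667 W/m².
Then ln(C/410) = ΔF/5.35 = 1.6667/5.35 = 0.31153.
So C = 410 × e^0.31153 = 410 × 1.36551 = 559.86 ppm.

C ≈ 560 ppm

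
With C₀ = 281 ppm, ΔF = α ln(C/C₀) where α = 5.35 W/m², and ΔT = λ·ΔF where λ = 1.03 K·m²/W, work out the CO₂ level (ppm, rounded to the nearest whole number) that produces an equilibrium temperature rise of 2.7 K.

C ≈ 459 ppm

Required forcing: ΔF = ΔT/λ = 2.7/1.03 = 2.6214 W/m².
Then ln(C/281) = ΔF/5.35 = 2.6214/5.35 = 0.48998.
So C = 281 × e^0.48998 = 281 × 1.63228 = 458.67 ppm.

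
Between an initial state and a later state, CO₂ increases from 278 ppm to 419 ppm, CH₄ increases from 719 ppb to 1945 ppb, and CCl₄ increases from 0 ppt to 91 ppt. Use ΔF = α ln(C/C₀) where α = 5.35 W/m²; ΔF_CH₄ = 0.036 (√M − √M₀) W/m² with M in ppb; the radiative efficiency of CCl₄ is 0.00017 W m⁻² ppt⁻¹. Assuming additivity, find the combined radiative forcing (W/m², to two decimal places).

ΔF = 2.83 W/m²

CO₂: 5.35 × ln(419/278) = 5.35 × ln(1.50719) = 5.35 × 0.41025 = 2.1948 W/m².
CH₄: 0.036 × (√1945 − √719) = 0.036 × (44.1022 − 26.8142) = 0.036 × 17.2880 = 0.6224 W/m².
CCl₄: ΔF = 0.00017 × (91 − 0) = 0.00017 × 91 = 0.0155 W/m².
Total ΔF = 2.1948 + 0.6224 + 0.0155 = 2.8327 W/m².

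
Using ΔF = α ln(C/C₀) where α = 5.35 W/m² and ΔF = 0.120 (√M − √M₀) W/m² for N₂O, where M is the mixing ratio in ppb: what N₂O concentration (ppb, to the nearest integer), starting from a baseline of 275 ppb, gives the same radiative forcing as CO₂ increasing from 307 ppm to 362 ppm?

CO₂ forcing: 5.35 × ln(362/307) = 5.35 × 0.164796 = 0.88166 W/m².
Set 0.120(√M − √275) = 0.88166: √M = 0.88166/0.120 + √275 = 7.3472 + 16.5831 = 23.9303.
M = (23.9303)² = 572.66 ppb.

M ≈ 573 ppb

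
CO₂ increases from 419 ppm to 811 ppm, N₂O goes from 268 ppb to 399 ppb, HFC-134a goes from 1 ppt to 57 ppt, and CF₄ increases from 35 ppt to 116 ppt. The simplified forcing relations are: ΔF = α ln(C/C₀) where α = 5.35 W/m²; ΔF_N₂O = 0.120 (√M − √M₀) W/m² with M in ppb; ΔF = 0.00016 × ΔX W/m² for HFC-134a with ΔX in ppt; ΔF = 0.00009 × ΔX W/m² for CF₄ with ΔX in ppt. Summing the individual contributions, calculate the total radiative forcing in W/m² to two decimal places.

ΔF = 3.98 W/m²

CO₂: 5.35 × ln(811/419) = 5.35 × ln(1.93556) = 5.35 × 0.66040 = 3.5331 W/m².
N₂O: 0.120 × (√399 − √268) = 0.120 × (19.9750 − 16.3707) = 0.120 × 3.6043 = 0.4325 W/m².
HFC-134a: ΔF = 0.00016 × (57 − 1) = 0.00016 × 56 = 0.0090 W/m².
CF₄: ΔF = 0.00009 × (116 − 35) = 0.00009 × 81 = 0.0073 W/m².
Total ΔF = 3.5331 + 0.4325 + 0.0090 + 0.0073 = 3.9819 W/m².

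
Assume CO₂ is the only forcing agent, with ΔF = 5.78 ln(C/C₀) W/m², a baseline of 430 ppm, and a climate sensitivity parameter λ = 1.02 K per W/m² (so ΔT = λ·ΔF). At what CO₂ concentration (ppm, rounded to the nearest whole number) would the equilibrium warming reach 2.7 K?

Required forcing: ΔF = ΔT/λ = 2.7/1.02 = 2.6471 W/m².
Then ln(C/430) = ΔF/5.78 = 2.6471/5.78 = 0.45798.
So C = 430 × e^0.45798 = 430 × 1.58088 = 679.78 ppm.

C ≈ 680 ppm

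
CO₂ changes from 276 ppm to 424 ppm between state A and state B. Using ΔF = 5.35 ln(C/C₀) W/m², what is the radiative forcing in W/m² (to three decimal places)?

CO₂: 5.35 × ln(424/276) = 5.35 × ln(1.53623) = 5.35 × 0.42933 = 2.2969 W/m².

ΔF = 2.297 W/m²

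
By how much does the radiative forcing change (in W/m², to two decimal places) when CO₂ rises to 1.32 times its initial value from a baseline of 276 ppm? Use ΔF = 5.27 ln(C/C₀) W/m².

Because the forcing depends only on the ratio C/C₀, the initial concentration does not enter.
ΔF = 5.27 × ln(1.32) = 5.27 × 0.27763 = 1.4631 W/m².

ΔF = 1.46 W/m²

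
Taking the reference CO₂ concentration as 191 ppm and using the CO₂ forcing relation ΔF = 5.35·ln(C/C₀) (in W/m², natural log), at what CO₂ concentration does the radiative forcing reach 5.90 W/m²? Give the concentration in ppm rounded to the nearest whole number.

Set 5.35 ln(C/191) = 5.90, so ln(C/191) = 5.90/5.35 = 1.10280.
Then C/191 = e^1.10280 = 3.01259, giving C = 191 × 3.01259 = 575.40 ppm.

C ≈ 575 ppm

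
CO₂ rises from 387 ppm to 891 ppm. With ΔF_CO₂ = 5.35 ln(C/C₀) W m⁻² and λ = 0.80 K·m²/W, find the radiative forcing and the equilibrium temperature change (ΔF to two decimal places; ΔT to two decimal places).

ΔF = 4.46 W/m²; ΔT = 3.57 K

CO₂: 5.35 × ln(891/387) = 5.35 × ln(2.30233) = 5.35 × 0.83392 = 4.4615 W/m².
ΔT = λ ΔF = 0.80 × 4.46 = 3.5680 K.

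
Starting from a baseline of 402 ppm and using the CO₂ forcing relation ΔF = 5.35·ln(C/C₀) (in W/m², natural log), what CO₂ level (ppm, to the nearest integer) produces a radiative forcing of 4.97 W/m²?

C ≈ 1018 ppm

Set 5.35 ln(C/402) = 4.97, so ln(C/402) = 4.97/5.35 = 0.92897.
Then C/402 = e^0.92897 = 2.53190, giving C = 402 × 2.53190 = 1017.82 ppm.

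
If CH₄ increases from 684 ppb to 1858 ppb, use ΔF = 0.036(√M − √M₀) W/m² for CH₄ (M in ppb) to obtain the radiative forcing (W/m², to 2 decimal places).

ΔF = 0.61 W/m²

CH₄: 0.036 × (√1858 − √684) = 0.036 × (43.1045 − 26.1534) = 0.036 × 16.9511 = 0.6102 W/m².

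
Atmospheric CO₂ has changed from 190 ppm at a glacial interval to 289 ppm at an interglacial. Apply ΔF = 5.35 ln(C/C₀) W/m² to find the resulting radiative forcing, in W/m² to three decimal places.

CO₂ absorption bands are partially saturated, so forcing scales with the logarithm of the concentration ratio.
CO₂: 5.35 × ln(289/190) = 5.35 × ln(1.52105) = 5.35 × 0.41940 = 2.2438 W/m².

ΔF = 2.244 W/m²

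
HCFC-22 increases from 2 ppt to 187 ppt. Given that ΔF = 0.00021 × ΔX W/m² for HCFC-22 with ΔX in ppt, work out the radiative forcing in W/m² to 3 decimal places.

HCFC-22: ΔF = 0.00021 × (187 − 2) = 0.00021 × 185 = 0.0389 W/m².

ΔF = 0.039 W/m²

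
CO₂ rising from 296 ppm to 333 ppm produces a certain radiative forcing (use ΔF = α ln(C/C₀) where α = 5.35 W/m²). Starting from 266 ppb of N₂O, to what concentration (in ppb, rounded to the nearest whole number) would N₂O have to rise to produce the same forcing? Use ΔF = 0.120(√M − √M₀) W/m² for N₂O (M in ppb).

M ≈ 465 ppb

CO₂ forcing: 5.35 × ln(333/296) = 5.35 × 0.117783 = 0.63014 W/m².
Set 0.120(√M − √266) = 0.63014: √M = 0.63014/0.120 + √266 = 5.2512 + 16.3095 = 21.5607.
M = (21.5607)² = 464.86 ppb.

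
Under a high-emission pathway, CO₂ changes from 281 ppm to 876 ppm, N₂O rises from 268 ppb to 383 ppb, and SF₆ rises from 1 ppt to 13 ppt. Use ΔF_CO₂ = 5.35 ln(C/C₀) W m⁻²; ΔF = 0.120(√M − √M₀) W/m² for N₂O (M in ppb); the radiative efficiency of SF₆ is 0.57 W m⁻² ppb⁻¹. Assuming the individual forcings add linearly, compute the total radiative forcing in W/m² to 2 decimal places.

ΔF = 6.47 W/m²

CO₂: 5.35 × ln(876/281) = 5.35 × ln(3.11744) = 5.35 × 1.13701 = 6.0830 W/m².
N₂O: 0.120 × (√383 − √268) = 0.120 × (19.5704 − 16.3707) = 0.120 × 3.1997 = 0.3840 W/m².
SF₆: Δ = 13 − 1 = 12 ppt = 0.012 ppb; ΔF = 0.57 × 0.012 = 0.0068 W/m².
Total ΔF = 6.0830 + 0.3840 + 0.0068 = 6.4738 W/m².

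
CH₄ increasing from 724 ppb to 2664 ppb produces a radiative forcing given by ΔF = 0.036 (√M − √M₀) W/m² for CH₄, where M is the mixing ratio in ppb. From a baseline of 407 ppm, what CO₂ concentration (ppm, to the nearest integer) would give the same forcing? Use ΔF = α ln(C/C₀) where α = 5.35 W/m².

C ≈ 481 ppm

CH₄ forcing: 0.036 × (√2664 − √724) = 0.036 × (51.6140 − 26.9072) = 0.036 × 24.7068 = 0.88944 W/m².
Set 5.35 ln(C/407) = 0.88944: ln(C/407) = 0.88944/5.35 = 0.16625, so C = 407 × e^0.16625 = 407 × 1.18087 = 480.61 ppm.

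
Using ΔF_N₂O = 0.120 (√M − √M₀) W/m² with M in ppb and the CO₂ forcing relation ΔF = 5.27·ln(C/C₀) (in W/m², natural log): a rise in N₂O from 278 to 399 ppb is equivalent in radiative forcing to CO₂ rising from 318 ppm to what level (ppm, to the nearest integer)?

C ≈ 343 ppm

N₂O forcing: 0.120 × (√399 − √278) = 0.120 × (19.9750 − 16.6733) = 0.120 × 3.3017 = 0.39620 W/m².
Set 5.27 ln(C/318) = 0.39620: ln(C/318) = 0.39620/5.27 = 0.07518, so C = 318 × e^0.07518 = 318 × 1.07808 = 342.83 ppm.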